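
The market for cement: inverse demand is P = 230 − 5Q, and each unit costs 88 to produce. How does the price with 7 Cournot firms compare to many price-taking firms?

Cournot with 7 identical firms: the symmetric best-response condition is 230 − 40q = 88. Each firm produces q = 3.55, total output Q = 24.85, price P = 105.75.
Competitive firms price at marginal cost: P = 88, giving Q = 28.4.

Cournot: P = 105.75; Competition: P = 88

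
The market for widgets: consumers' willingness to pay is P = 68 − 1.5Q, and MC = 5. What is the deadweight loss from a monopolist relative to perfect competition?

DWL = 330.75

Competitive firms price at marginal cost: P = 5, giving Q = 42.
The monopolist equates marginal revenue to marginal cost: 68 − 3Q = 5, so Q = 21. From demand, P = 36.5.
DWL is the triangle between Q = 21 and Q = 42: ½·(42 − 21)·(36.5 − 5) = 330.75.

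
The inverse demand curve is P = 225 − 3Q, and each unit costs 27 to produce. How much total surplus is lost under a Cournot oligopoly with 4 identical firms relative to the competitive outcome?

DWL = 261.36

Perfect competition: P = MC = 27, so 225 − 3Q = 27 and Q = 66.
Cournot with 4 identical firms: the symmetric best-response condition is 225 − 15q = 27. Each firm produces q = 13.2, total output Q = 52.8, price P = 66.6.
DWL is the triangle between Q = 52.8 and Q = 66: ½·(66 − 52.8)·(66.6 − 27) = 261.36.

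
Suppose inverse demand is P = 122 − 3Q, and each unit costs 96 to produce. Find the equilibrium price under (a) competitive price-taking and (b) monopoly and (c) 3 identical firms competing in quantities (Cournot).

Competition: P = 96; Monopoly: P = 109; Cournot: P = 102.5

Under competition P = MC = 96, so Q = (122 − 96)/3 = 26/3.
The monopolist equates marginal revenue to marginal cost: 122 − 6Q = 96, so Q = 13/3. From demand, P = 109.
Cournot with 3 identical firms: the symmetric best-response condition is 122 − 12q = 96. Each firm produces q = 13/6, total output Q = 6.5, price P = 102.5.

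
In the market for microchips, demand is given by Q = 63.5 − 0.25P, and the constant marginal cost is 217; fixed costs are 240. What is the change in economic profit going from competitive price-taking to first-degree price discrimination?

Inverting demand: P = 254 − 4Q.
Competitive firms price at marginal cost: P = 217, giving Q = 9.25.
Profit = (217 − 217)·9.25 − 240 = −240.
With perfect price discrimination, output is the efficient level Q = 9.25 (where demand meets MC), but every buyer pays their willingness to pay: CS = 0 and PS = total surplus.
PS equals the full surplus area, 171.125. Profit = 171.125 − 240 = −68.875.
Change in economic profit: −68.875 − −240 = 171.125.

π rises by 171.125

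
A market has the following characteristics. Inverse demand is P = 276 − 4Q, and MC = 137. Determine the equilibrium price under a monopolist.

The monopolist equates marginal revenue to marginal cost: 276 − 8Q = 137, so Q = 17.375. From demand, P = 206.5.

P = 206.5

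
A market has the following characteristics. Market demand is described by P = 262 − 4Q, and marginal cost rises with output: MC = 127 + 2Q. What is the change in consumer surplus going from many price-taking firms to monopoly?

Competitive equilibrium sets price equal to marginal cost: 262 − 4Q = 127 + 2Q, so Q = 22.5 and P = 172.
CS = ½·(262 − 172)·22.5 = 1012.5.
Monopoly sets MR = MC: 262 − 8Q = 127 + 2Q ⇒ Q = 13.5, P = 262 − 4·13.5 = 208.
CS = ½·(262 − 208)·13.5 = 364.5.
Change in consumer surplus: 364.5 − 1012.5 = −648.

CS falls by 648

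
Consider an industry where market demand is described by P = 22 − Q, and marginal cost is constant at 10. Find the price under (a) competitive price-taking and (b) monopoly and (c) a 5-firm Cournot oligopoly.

Competition: P = 10; Monopoly: P = 16; Cournot: P = 12

Perfect competition: P = MC = 10, so 22 − Q = 10 and Q = 12.
A monopolist chooses Q where MR = MC. MR = 22 − 2Q; setting this equal to 10 gives Q = 6 and P = 16.
Cournot with 5 identical firms: the symmetric best-response condition is 22 − 6q = 10. Each firm produces q = 2, total output Q = 10, price P = 12.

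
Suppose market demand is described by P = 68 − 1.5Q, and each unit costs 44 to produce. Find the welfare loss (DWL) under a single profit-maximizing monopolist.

Competitive firms price at marginal cost: P = 44, giving Q = 16.
The monopolist equates marginal revenue to marginal cost: 68 − 3Q = 44, so Q = 8. From demand, P = 56.
DWL is the triangle between Q = 8 and Q = 16: ½·(16 − 8)·(56 − 44) = 48.

DWL = 48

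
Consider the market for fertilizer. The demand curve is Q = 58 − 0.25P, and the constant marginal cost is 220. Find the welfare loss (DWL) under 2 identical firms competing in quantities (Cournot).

DWL = 2

Inverting demand: P = 232 − 4Q.
Under competition P = MC = 220, so Q = (232 − 220)/4 = 3.
Cournot with 2 identical firms: the symmetric best-response condition is 232 − 12q = 220. Each firm produces q = 1, total output Q = 2, price P = 224.
DWL is the triangle between Q = 2 and Q = 3: ½·(3 − 2)·(224 − 220) = 2.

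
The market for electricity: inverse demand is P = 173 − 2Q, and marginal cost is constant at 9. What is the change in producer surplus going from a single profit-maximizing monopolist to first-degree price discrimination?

The monopolist equates marginal revenue to marginal cost: 173 − 4Q = 9, so Q = 41. From demand, P = 91.
PS = (91 − 9)·41 = 3362.
Under first-degree price discrimination the firm charges each unit its demand price and produces up to where P = MC, i.e. Q = 82. Consumer surplus is zero; producer surplus equals total surplus.
PS = ½·(173 − 9)·82 = 6724.
Change in producer surplus: 6724 − 3362 = 3362.

Producer surplus rises by 3362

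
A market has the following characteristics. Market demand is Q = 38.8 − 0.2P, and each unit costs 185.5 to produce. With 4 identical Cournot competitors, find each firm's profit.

Inverting demand: P = 194 − 5Q.
With 4 symmetric Cournot firms, each firm's FOC gives 194 − 25q = 185.5, so q = 0.34, Q = 4·0.34 = 1.36, and P = 187.2.
Each firm's profit = (187.2 − 185.5)·0.34 = 0.578.

π_i = 0.578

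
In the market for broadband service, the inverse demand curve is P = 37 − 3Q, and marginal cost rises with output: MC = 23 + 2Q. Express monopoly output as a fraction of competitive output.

Q_m/Q_c = 0.625

The monopolist equates marginal revenue to marginal cost: 37 − 6Q = 23 + 2Q, so Q = 1.75. From demand, P = 31.75.
Under competition P = MC: 37 − 3Q = 23 + 2Q ⇒ Q = 2.8, P = 28.6.
Ratio Q_m/Q_c = 1.75/2.8 = 0.625.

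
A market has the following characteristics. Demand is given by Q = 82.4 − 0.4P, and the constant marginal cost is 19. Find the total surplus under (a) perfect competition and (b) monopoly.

Inverting demand: P = 206 − 2.5Q.
Perfect competition: P = MC = 19, so 206 − 2.5Q = 19 and Q = 74.8.
CS = ½·(206 − 19)·74.8 = 6993.8; PS = (19 − 19)·74.8 = 0; TS = 6993.8.
A monopolist chooses Q where MR = MC. MR = 206 − 5Q; setting this equal to 19 gives Q = 37.4 and P = 112.5.
CS = ½·(206 − 112.5)·37.4 = 1748.45; PS = (112.5 − 19)·37.4 = 3496.9; TS = 5245.35.

Competition: TS = 6993.8; Monopoly: TS = 5245.35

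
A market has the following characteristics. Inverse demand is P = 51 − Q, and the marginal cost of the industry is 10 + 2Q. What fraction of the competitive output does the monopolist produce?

The monopolist equates marginal revenue to marginal cost: 51 − 2Q = 10 + 2Q, so Q = 10.25. From demand, P = 40.75.
Competitive equilibrium sets price equal to marginal cost: 51 − Q = 10 + 2Q, so Q = 41/3 and P = 112/3.
Ratio Q_m/Q_c = 10.25/(41/3) = 0.75.

Q_m/Q_c = 0.75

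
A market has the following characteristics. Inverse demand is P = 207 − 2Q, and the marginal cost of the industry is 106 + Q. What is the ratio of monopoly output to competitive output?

Monopoly sets MR = MC: 207 − 4Q = 106 + Q ⇒ Q = 20.2, P = 207 − 2·20.2 = 166.6.
Under competition P = MC: 207 − 2Q = 106 + Q ⇒ Q = 101/3, P = 419/3.
Ratio Q_m/Q_c = 20.2/(101/3) = 0.6.

Q_m/Q_c = 0.6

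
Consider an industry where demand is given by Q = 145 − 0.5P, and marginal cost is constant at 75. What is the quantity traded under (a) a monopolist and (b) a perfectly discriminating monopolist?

Inverting demand: P = 290 − 2Q.
The monopolist equates marginal revenue to marginal cost: 290 − 4Q = 75, so Q = 53.75. From demand, P = 182.5.
With perfect price discrimination, output is the efficient level Q = 107.5 (where demand meets MC), but every buyer pays their willingness to pay: CS = 0 and PS = total surplus.

Monopoly: Q = 53.75; Perfect PD: Q = 107.5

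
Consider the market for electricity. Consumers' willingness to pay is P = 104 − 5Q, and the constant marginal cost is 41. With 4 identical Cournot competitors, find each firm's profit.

π_i = 31.752

Cournot with 4 identical firms: the symmetric best-response condition is 104 − 25q = 41. Each firm produces q = 2.52, total output Q = 10.08, price P = 53.6.
Each firm's profit = (53.6 − 41)·2.52 = 31.752.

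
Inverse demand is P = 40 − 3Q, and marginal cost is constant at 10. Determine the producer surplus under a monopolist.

PS = 75

A monopolist chooses Q where MR = MC. MR = 40 − 6Q; setting this equal to 10 gives Q = 5 and P = 25.
PS = (25 − 10)·5 = 75.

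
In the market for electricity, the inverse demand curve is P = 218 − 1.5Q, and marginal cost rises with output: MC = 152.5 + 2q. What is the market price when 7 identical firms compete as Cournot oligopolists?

P = 168.875

In a 7-firm Cournot equilibrium, symmetry and the first-order condition give q = (218 − 152.5)/(14) = 131/28. So Q = 32.75 and P = 168.875.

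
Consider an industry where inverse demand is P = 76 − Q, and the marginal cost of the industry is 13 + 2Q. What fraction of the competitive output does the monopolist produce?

Q_m/Q_c = 0.75

Monopoly sets MR = MC: 76 − 2Q = 13 + 2Q ⇒ Q = 15.75, P = 76 − 15.75 = 60.25.
Under competition P = MC: 76 − Q = 13 + 2Q ⇒ Q = 21, P = 55.
Ratio Q_m/Q_c = 15.75/21 = 0.75.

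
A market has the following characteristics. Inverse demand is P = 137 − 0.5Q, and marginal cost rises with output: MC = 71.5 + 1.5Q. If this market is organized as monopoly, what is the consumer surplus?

The monopolist equates marginal revenue to marginal cost: 137 − Q = 71.5 + 1.5Q, so Q = 26.2. From demand, P = 123.9.
CS = ½·(137 − 123.9)·26.2 = 171.61.

CS = 171.61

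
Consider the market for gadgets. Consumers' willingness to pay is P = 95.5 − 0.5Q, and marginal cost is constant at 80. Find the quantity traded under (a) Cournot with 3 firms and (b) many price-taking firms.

With 3 symmetric Cournot firms, each firm's FOC gives 95.5 − 2q = 80, so q = 7.75, Q = 3·7.75 = 23.25, and P = 83.875.
Competitive firms price at marginal cost: P = 80, giving Q = 31.

Cournot: Q = 23.25; Competition: Q = 31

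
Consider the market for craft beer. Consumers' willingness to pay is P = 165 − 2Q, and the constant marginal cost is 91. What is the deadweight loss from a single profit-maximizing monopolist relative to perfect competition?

Competitive firms price at marginal cost: P = 91, giving Q = 37.
The monopolist equates marginal revenue to marginal cost: 165 − 4Q = 91, so Q = 18.5. From demand, P = 128.
DWL is the triangle between Q = 18.5 and Q = 37: ½·(37 − 18.5)·(128 − 91) = 342.25.

DWL = 342.25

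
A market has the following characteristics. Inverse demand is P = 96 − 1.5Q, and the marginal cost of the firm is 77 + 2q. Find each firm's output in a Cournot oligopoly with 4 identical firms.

q_i = 2

With 4 symmetric Cournot firms, each firm's FOC gives 96 − 7.5q = 77 + 2q, so q = 2, Q = 4·2 = 8, and P = 84.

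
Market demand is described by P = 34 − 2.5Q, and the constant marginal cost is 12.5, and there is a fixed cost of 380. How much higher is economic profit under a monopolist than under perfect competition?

Perfect competition: P = MC = 12.5, so 34 − 2.5Q = 12.5 and Q = 8.6.
Profit = (12.5 − 12.5)·8.6 − 380 = −380.
A monopolist chooses Q where MR = MC. MR = 34 − 5Q; setting this equal to 12.5 gives Q = 4.3 and P = 23.25.
Profit = (23.25 − 12.5)·4.3 − 380 = −333.775.
Change in economic profit: −333.775 − −380 = 46.225.

π rises by 46.225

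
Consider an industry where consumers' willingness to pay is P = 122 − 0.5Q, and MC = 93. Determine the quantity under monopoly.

The monopolist equates marginal revenue to marginal cost: 122 − Q = 93, so Q = 29. From demand, P = 107.5.

Q = 29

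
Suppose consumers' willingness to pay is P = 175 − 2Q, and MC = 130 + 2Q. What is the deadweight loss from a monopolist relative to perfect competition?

DWL = 28.125

Competitive equilibrium sets price equal to marginal cost: 175 − 2Q = 130 + 2Q, so Q = 11.25 and P = 152.5.
The monopolist equates marginal revenue to marginal cost: 175 − 4Q = 130 + 2Q, so Q = 7.5. From demand, P = 160.
CS = ½·(175 − 152.5)·11.25 = 2025/16; PS = (152.5·11.25 − 130·11.25 − ½·2·11.25²) = 2025/16; TS = 253.125.
CS = ½·(175 − 160)·7.5 = 56.25; PS = (160·7.5 − 130·7.5 − ½·2·7.5²) = 168.75; TS = 225.
DWL = 253.125 − 225 = 28.125.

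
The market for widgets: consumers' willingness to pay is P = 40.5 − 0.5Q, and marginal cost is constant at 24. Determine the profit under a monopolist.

Profit = 136.125

Monopoly sets MR = MC: 40.5 − Q = 24 ⇒ Q = 16.5, P = 40.5 − 0.5·16.5 = 32.25.
Profit = (32.25 − 24)·16.5 = 136.125.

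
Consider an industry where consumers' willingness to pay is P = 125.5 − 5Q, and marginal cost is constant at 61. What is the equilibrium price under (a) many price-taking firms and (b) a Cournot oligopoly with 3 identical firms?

Perfect competition: P = MC = 61, so 125.5 − 5Q = 61 and Q = 12.9.
In a 3-firm Cournot equilibrium, symmetry and the first-order condition give q = (125.5 − 61)/(20) = 3.225. So Q = 9.675 and P = 77.125.

Competition: P = 61; Cournot: P = 77.125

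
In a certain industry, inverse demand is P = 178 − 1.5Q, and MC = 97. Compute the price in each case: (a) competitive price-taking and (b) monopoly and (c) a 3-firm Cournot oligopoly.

Perfect competition: P = MC = 97, so 178 − 1.5Q = 97 and Q = 54.
A monopolist chooses Q where MR = MC. MR = 178 − 3Q; setting this equal to 97 gives Q = 27 and P = 137.5.
With 3 symmetric Cournot firms, each firm's FOC gives 178 − 6q = 97, so q = 13.5, Q = 3·13.5 = 40.5, and P = 117.25.

Competition: P = 97; Monopoly: P = 137.5; Cournot: P = 117.25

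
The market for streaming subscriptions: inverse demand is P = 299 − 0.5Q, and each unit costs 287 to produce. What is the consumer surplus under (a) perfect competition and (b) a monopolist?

Competitive firms price at marginal cost: P = 287, giving Q = 24.
CS = ½·(299 − 287)·24 = 144.
The monopolist equates marginal revenue to marginal cost: 299 − Q = 287, so Q = 12. From demand, P = 293.
CS = ½·(299 − 293)·12 = 36.

Competition: CS = 144; Monopoly: CS = 36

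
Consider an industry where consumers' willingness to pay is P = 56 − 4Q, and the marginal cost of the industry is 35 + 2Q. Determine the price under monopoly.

A monopolist chooses Q where MR = MC. MR = 56 − 8Q; setting this equal to 35 + 2Q gives Q = 2.1 and P = 47.6.

P = 47.6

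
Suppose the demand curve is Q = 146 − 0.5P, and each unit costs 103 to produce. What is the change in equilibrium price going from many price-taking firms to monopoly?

Equilibrium price rises by 94.5

Inverting demand: P = 292 − 2Q.
Under competition P = MC = 103, so Q = (292 − 103)/2 = 94.5.
A monopolist chooses Q where MR = MC. MR = 292 − 4Q; setting this equal to 103 gives Q = 47.25 and P = 197.5.
Change in equilibrium price: 197.5 − 103 = 94.5.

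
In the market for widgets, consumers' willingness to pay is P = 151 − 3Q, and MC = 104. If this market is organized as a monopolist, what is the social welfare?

TS = 276.125

A monopolist chooses Q where MR = MC. MR = 151 − 6Q; setting this equal to 104 gives Q = 47/6 and P = 127.5.
CS = ½·(151 − 127.5)·47/6 = 2209/24; PS = (127.5 − 104)·47/6 = 2209/12; TS = 276.125.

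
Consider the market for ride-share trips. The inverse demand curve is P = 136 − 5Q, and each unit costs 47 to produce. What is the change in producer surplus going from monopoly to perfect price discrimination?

The monopolist equates marginal revenue to marginal cost: 136 − 10Q = 47, so Q = 8.9. From demand, P = 91.5.
PS = (91.5 − 47)·8.9 = 396.05.
Under first-degree price discrimination the firm charges each unit its demand price and produces up to where P = MC, i.e. Q = 17.8. Consumer surplus is zero; producer surplus equals total surplus.
PS = ½·(136 − 47)·17.8 = 792.1.
Change in producer surplus: 792.1 − 396.05 = 396.05.

Producer surplus rises by 396.05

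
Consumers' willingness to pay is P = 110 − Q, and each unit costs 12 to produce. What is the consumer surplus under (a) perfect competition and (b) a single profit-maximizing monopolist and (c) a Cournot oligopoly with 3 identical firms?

Under competition P = MC = 12, so Q = (110 − 12)/1 = 98.
CS = ½·(110 − 12)·98 = 4802.
Monopoly sets MR = MC: 110 − 2Q = 12 ⇒ Q = 49, P = 110 − 49 = 61.
CS = ½·(110 − 61)·49 = 1200.5.
In a 3-firm Cournot equilibrium, symmetry and the first-order condition give q = (110 − 12)/(4) = 24.5. So Q = 73.5 and P = 36.5.
CS = ½·(110 − 36.5)·73.5 = 2701.125.

Competition: CS = 4802; Monopoly: CS = 1200.5; Cournot: CS = 2701.125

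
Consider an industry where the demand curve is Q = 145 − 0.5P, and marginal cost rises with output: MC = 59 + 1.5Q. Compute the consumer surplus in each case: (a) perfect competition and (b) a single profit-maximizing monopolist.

Inverting demand: P = 290 − 2Q.
Under competition P = MC: 290 − 2Q = 59 + 1.5Q ⇒ Q = 66, P = 158.
CS = ½·(290 − 158)·66 = 4356.
Monopoly sets MR = MC: 290 − 4Q = 59 + 1.5Q ⇒ Q = 42, P = 290 − 2·42 = 206.
CS = ½·(290 − 206)·42 = 1764.

Competition: CS = 4356; Monopoly: CS = 1764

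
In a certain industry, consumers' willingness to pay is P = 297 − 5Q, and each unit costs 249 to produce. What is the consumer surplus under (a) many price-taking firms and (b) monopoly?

Competitive firms price at marginal cost: P = 249, giving Q = 9.6.
CS = ½·(297 − 249)·9.6 = 230.4.
A monopolist chooses Q where MR = MC. MR = 297 − 10Q; setting this equal to 249 gives Q = 4.8 and P = 273.
CS = ½·(297 − 273)·4.8 = 57.6.

Competition: CS = 230.4; Monopoly: CS = 57.6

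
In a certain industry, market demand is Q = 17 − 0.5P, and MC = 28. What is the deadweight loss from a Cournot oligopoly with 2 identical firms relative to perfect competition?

Inverting demand: P = 34 − 2Q.
Under competition P = MC = 28, so Q = (34 − 28)/2 = 3.
Cournot with 2 identical firms: the symmetric best-response condition is 34 − 6q = 28. Each firm produces q = 1, total output Q = 2, price P = 30.
DWL is the triangle between Q = 2 and Q = 3: ½·(3 − 2)·(30 − 28) = 1.

DWL = 1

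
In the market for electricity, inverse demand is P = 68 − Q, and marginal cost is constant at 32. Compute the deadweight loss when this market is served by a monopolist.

DWL = 162

Competitive firms price at marginal cost: P = 32, giving Q = 36.
The monopolist equates marginal revenue to marginal cost: 68 − 2Q = 32, so Q = 18. From demand, P = 50.
DWL is the triangle between Q = 18 and Q = 36: ½·(36 − 18)·(50 − 32) = 162.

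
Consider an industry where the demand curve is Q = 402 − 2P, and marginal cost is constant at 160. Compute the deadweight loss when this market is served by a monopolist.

Inverting demand: P = 201 − 0.5Q.
Competitive firms price at marginal cost: P = 160, giving Q = 82.
The monopolist equates marginal revenue to marginal cost: 201 − Q = 160, so Q = 41. From demand, P = 180.5.
DWL is the triangle between Q = 41 and Q = 82: ½·(82 − 41)·(180.5 − 160) = 420.25.

DWL = 420.25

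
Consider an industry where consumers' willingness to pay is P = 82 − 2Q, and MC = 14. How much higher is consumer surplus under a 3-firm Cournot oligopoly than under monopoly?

Consumer surplus rises by 361.25

Monopoly sets MR = MC: 82 − 4Q = 14 ⇒ Q = 17, P = 82 − 2·17 = 48.
CS = ½·(82 − 48)·17 = 289.
With 3 symmetric Cournot firms, each firm's FOC gives 82 − 8q = 14, so q = 8.5, Q = 3·8.5 = 25.5, and P = 31.
CS = ½·(82 − 31)·25.5 = 650.25.
Change in consumer surplus: 650.25 − 289 = 361.25.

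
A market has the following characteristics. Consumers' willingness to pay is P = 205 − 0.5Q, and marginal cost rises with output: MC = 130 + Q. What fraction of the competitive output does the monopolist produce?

Q_m/Q_c = 0.75

A monopolist chooses Q where MR = MC. MR = 205 − Q; setting this equal to 130 + Q gives Q = 37.5 and P = 186.25.
Under competition P = MC: 205 − 0.5Q = 130 + Q ⇒ Q = 50, P = 180.
Ratio Q_m/Q_c = 37.5/50 = 0.75.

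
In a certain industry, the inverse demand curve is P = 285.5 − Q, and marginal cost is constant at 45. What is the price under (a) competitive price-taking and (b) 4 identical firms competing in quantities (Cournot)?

Competition: P = 45; Cournot: P = 93.1

Under competition P = MC = 45, so Q = (285.5 − 45)/1 = 240.5.
In a 4-firm Cournot equilibrium, symmetry and the first-order condition give q = (285.5 − 45)/(5) = 48.1. So Q = 192.4 and P = 93.1.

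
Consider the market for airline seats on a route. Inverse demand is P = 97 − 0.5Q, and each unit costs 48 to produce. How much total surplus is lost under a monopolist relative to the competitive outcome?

Perfect competition: P = MC = 48, so 97 − 0.5Q = 48 and Q = 98.
Monopoly sets MR = MC: 97 − Q = 48 ⇒ Q = 49, P = 97 − 0.5·49 = 72.5.
DWL is the triangle between Q = 49 and Q = 98: ½·(98 − 49)·(72.5 − 48) = 600.25.

DWL = 600.25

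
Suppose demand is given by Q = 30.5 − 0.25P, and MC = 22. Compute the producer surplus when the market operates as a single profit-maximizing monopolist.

PS = 625

Inverting demand: P = 122 − 4Q.
A monopolist chooses Q where MR = MC. MR = 122 − 8Q; setting this equal to 22 gives Q = 12.5 and P = 72.
PS = (72 − 22)·12.5 = 625.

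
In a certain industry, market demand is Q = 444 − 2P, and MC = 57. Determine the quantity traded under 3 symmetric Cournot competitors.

Inverting demand: P = 222 − 0.5Q.
With 3 symmetric Cournot firms, each firm's FOC gives 222 − 2q = 57, so q = 82.5, Q = 3·82.5 = 247.5, and P = 98.25.

Q = 247.5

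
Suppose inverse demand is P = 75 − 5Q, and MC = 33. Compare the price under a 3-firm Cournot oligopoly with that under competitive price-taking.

In a 3-firm Cournot equilibrium, symmetry and the first-order condition give q = (75 − 33)/(20) = 2.1. So Q = 6.3 and P = 43.5.
Under competition P = MC = 33, so Q = (75 − 33)/5 = 8.4.

Cournot: P = 43.5; Competition: P = 33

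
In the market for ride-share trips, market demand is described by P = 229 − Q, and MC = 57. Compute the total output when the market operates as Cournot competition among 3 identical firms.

With 3 symmetric Cournot firms, each firm's FOC gives 229 − 4q = 57, so q = 43, Q = 3·43 = 129, and P = 100.

Q = 129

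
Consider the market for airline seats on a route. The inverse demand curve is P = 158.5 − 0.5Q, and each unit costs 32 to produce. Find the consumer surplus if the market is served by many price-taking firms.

Competitive firms price at marginal cost: P = 32, giving Q = 253.
CS = ½·(158.5 − 32)·253 = 16002.25.

CS = 16002.25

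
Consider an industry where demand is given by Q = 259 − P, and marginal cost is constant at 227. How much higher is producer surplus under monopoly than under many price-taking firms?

Producer surplus rises by 256

Inverting demand: P = 259 − Q.
Under competition P = MC = 227, so Q = (259 − 227)/1 = 32.
PS = (227 − 227)·32 = 0.
The monopolist equates marginal revenue to marginal cost: 259 − 2Q = 227, so Q = 16. From demand, P = 243.
PS = (243 − 227)·16 = 256.
Change in producer surplus: 256 − 0 = 256.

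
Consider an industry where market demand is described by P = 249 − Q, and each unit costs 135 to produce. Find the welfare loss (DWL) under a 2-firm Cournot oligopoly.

Perfect competition: P = MC = 135, so 249 − Q = 135 and Q = 114.
In a 2-firm Cournot equilibrium, symmetry and the first-order condition give q = (249 − 135)/(3) = 38. So Q = 76 and P = 173.
DWL is the triangle between Q = 76 and Q = 114: ½·(114 − 76)·(173 − 135) = 722.

DWL = 722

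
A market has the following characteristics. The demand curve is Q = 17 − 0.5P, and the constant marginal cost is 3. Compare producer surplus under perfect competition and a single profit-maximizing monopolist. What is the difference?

Inverting demand: P = 34 − 2Q.
Perfect competition: P = MC = 3, so 34 − 2Q = 3 and Q = 15.5.
PS = (3 − 3)·15.5 = 0.
A monopolist chooses Q where MR = MC. MR = 34 − 4Q; setting this equal to 3 gives Q = 7.75 and P = 18.5.
PS = (18.5 − 3)·7.75 = 120.125.
Change in producer surplus: 120.125 − 0 = 120.125.

PS rises by 120.125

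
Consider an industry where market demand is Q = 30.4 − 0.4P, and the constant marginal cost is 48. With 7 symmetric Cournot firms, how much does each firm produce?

Inverting demand: P = 76 − 2.5Q.
With 7 symmetric Cournot firms, each firm's FOC gives 76 − 20q = 48, so q = 1.4, Q = 7·1.4 = 9.8, and P = 51.5.

q_i = 1.4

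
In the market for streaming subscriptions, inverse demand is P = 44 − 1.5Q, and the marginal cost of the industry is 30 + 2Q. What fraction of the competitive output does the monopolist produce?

Q_m/Q_c = 0.7

The monopolist equates marginal revenue to marginal cost: 44 − 3Q = 30 + 2Q, so Q = 2.8. From demand, P = 39.8.
Competitive equilibrium sets price equal to marginal cost: 44 − 1.5Q = 30 + 2Q, so Q = 4 and P = 38.
Ratio Q_m/Q_c = 2.8/4 = 0.7.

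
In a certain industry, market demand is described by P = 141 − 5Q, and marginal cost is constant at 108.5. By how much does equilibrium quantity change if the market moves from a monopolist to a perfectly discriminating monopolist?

The monopolist equates marginal revenue to marginal cost: 141 − 10Q = 108.5, so Q = 3.25. From demand, P = 124.75.
With perfect price discrimination, output is the efficient level Q = 6.5 (where demand meets MC), but every buyer pays their willingness to pay: CS = 0 and PS = total surplus.
Change in equilibrium quantity: 6.5 − 3.25 = 3.25.

Q rises by 3.25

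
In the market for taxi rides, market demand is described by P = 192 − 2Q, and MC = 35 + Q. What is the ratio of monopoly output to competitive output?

A monopolist chooses Q where MR = MC. MR = 192 − 4Q; setting this equal to 35 + Q gives Q = 31.4 and P = 129.2.
Competitive equilibrium sets price equal to marginal cost: 192 − 2Q = 35 + Q, so Q = 157/3 and P = 262/3.
Ratio Q_m/Q_c = 31.4/(157/3) = 0.6.

Q_m/Q_c = 0.6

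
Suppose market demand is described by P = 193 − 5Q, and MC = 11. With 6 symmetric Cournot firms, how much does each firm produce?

With 6 symmetric Cournot firms, each firm's FOC gives 193 − 35q = 11, so q = 5.2, Q = 6·5.2 = 31.2, and P = 37.

q_i = 5.2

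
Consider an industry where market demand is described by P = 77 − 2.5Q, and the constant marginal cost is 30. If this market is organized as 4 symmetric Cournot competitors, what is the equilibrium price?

Cournot with 4 identical firms: the symmetric best-response condition is 77 − 12.5q = 30. Each firm produces q = 3.76, total output Q = 15.04, price P = 39.4.

P = 39.4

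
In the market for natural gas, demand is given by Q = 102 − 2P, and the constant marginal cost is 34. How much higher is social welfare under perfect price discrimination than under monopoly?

Inverting demand: P = 51 − 0.5Q.
The monopolist equates marginal revenue to marginal cost: 51 − Q = 34, so Q = 17. From demand, P = 42.5.
CS = ½·(51 − 42.5)·17 = 72.25; PS = (42.5 − 34)·17 = 144.5; TS = 216.75.
With perfect price discrimination, output is the efficient level Q = 34 (where demand meets MC), but every buyer pays their willingness to pay: CS = 0 and PS = total surplus.
TS = 289 (equal to competitive TS).
Change in social welfare: 289 − 216.75 = 72.25.

TS rises by 72.25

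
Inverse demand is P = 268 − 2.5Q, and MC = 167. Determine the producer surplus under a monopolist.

PS = 1020.1

The monopolist equates marginal revenue to marginal cost: 268 − 5Q = 167, so Q = 20.2. From demand, P = 217.5.
PS = (217.5 − 167)·20.2 = 1020.1.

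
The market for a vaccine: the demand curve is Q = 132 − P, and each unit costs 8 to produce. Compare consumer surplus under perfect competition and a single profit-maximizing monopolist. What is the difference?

Consumer surplus falls by 5766

Inverting demand: P = 132 − Q.
Perfect competition: P = MC = 8, so 132 − Q = 8 and Q = 124.
CS = ½·(132 − 8)·124 = 7688.
Monopoly sets MR = MC: 132 − 2Q = 8 ⇒ Q = 62, P = 132 − 62 = 70.
CS = ½·(132 − 70)·62 = 1922.
Change in consumer surplus: 1922 − 7688 = −5766.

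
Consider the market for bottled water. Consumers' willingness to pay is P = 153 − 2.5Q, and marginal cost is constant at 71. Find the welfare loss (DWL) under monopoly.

DWL = 336.2

Perfect competition: P = MC = 71, so 153 − 2.5Q = 71 and Q = 32.8.
A monopolist chooses Q where MR = MC. MR = 153 − 5Q; setting this equal to 71 gives Q = 16.4 and P = 112.
DWL is the triangle between Q = 16.4 and Q = 32.8: ½·(32.8 − 16.4)·(112 − 71) = 336.2.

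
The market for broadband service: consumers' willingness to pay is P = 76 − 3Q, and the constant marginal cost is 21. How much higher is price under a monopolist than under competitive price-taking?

Competitive firms price at marginal cost: P = 21, giving Q = 55/3.
The monopolist equates marginal revenue to marginal cost: 76 − 6Q = 21, so Q = 55/6. From demand, P = 48.5.
Change in price: 48.5 − 21 = 27.5.

P rises by 27.5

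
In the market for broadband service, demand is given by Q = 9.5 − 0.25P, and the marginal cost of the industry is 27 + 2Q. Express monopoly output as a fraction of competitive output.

Inverting demand: P = 38 − 4Q.
Monopoly sets MR = MC: 38 − 8Q = 27 + 2Q ⇒ Q = 1.1, P = 38 − 4·1.1 = 33.6.
Competitive equilibrium sets price equal to marginal cost: 38 − 4Q = 27 + 2Q, so Q = 11/6 and P = 92/3.
Ratio Q_m/Q_c = 1.1/(11/6) = 0.6.

Q_m/Q_c = 0.6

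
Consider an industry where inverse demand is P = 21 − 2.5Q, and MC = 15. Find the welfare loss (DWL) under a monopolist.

DWL = 1.8

Competitive firms price at marginal cost: P = 15, giving Q = 2.4.
Monopoly sets MR = MC: 21 − 5Q = 15 ⇒ Q = 1.2, P = 21 − 2.5·1.2 = 18.
DWL is the triangle between Q = 1.2 and Q = 2.4: ½·(2.4 − 1.2)·(18 − 15) = 1.8.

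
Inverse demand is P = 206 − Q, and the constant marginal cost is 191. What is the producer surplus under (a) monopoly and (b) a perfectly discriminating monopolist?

Monopoly: PS = 56.25; Perfect PD: PS = 112.5

A monopolist chooses Q where MR = MC. MR = 206 − 2Q; setting this equal to 191 gives Q = 7.5 and P = 198.5.
PS = (198.5 − 191)·7.5 = 56.25.
Under first-degree price discrimination the firm charges each unit its demand price and produces up to where P = MC, i.e. Q = 15. Consumer surplus is zero; producer surplus equals total surplus.
PS = ½·(206 − 191)·15 = 112.5.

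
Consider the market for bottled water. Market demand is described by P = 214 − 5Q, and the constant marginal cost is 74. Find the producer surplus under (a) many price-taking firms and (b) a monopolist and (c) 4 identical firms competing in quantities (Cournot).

Competition: PS = 0; Monopoly: PS = 980; Cournot: PS = 627.2

Under competition P = MC = 74, so Q = (214 − 74)/5 = 28.
PS = (74 − 74)·28 = 0.
A monopolist chooses Q where MR = MC. MR = 214 − 10Q; setting this equal to 74 gives Q = 14 and P = 144.
PS = (144 − 74)·14 = 980.
In a 4-firm Cournot equilibrium, symmetry and the first-order condition give q = (214 − 74)/(25) = 5.6. So Q = 22.4 and P = 102.
PS = (102 − 74)·22.4 = 627.2.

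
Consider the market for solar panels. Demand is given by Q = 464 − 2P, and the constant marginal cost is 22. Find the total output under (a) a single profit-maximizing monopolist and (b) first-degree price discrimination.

Monopoly: Q = 210; Perfect PD: Q = 420

Inverting demand: P = 232 − 0.5Q.
A monopolist chooses Q where MR = MC. MR = 232 − Q; setting this equal to 22 gives Q = 210 and P = 127.
With perfect price discrimination, output is the efficient level Q = 420 (where demand meets MC), but every buyer pays their willingness to pay: CS = 0 and PS = total surplus.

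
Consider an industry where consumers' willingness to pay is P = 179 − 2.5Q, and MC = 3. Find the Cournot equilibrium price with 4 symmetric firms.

In a 4-firm Cournot equilibrium, symmetry and the first-order condition give q = (179 − 3)/(12.5) = 14.08. So Q = 56.32 and P = 38.2.

P = 38.2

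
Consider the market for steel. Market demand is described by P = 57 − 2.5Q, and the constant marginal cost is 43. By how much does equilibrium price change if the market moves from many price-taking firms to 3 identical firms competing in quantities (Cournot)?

P rises by 3.5

Under competition P = MC = 43, so Q = (57 − 43)/2.5 = 5.6.
In a 3-firm Cournot equilibrium, symmetry and the first-order condition give q = (57 − 43)/(10) = 1.4. So Q = 4.2 and P = 46.5.
Change in equilibrium price: 46.5 − 43 = 3.5.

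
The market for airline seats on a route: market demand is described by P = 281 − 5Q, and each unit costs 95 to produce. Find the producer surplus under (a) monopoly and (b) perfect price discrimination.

Monopoly: PS = 1729.8; Perfect PD: PS = 3459.6

Monopoly sets MR = MC: 281 − 10Q = 95 ⇒ Q = 18.6, P = 281 − 5·18.6 = 188.
PS = (188 − 95)·18.6 = 1729.8.
With perfect price discrimination, output is the efficient level Q = 37.2 (where demand meets MC), but every buyer pays their willingness to pay: CS = 0 and PS = total surplus.
PS = ½·(281 − 95)·37.2 = 3459.6.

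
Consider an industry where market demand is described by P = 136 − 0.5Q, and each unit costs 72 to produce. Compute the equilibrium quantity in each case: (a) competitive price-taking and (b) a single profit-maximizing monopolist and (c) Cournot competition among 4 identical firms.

Competition: Q = 128; Monopoly: Q = 64; Cournot: Q = 102.4

Perfect competition: P = MC = 72, so 136 − 0.5Q = 72 and Q = 128.
The monopolist equates marginal revenue to marginal cost: 136 − Q = 72, so Q = 64. From demand, P = 104.
In a 4-firm Cournot equilibrium, symmetry and the first-order condition give q = (136 − 72)/(2.5) = 25.6. So Q = 102.4 and P = 84.8.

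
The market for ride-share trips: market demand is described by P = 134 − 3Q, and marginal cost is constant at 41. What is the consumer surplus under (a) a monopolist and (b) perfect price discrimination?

Monopoly: CS = 360.375; Perfect PD: CS = 0

Monopoly sets MR = MC: 134 − 6Q = 41 ⇒ Q = 15.5, P = 134 − 3·15.5 = 87.5.
CS = ½·(134 − 87.5)·15.5 = 360.375.
A perfectly discriminating monopolist sells every unit with P(Q) ≥ MC(Q), so output equals the competitive quantity Q = 31. Each buyer pays their reservation price, so CS = 0 and the firm captures all surplus.
CS = 0.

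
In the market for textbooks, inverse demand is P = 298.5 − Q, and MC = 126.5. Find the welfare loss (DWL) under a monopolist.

DWL = 3698

Under competition P = MC = 126.5, so Q = (298.5 − 126.5)/1 = 172.
The monopolist equates marginal revenue to marginal cost: 298.5 − 2Q = 126.5, so Q = 86. From demand, P = 212.5.
DWL is the triangle between Q = 86 and Q = 172: ½·(172 − 86)·(212.5 − 126.5) = 3698.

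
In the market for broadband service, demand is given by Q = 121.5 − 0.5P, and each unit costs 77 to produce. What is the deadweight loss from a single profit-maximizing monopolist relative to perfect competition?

Inverting demand: P = 243 − 2Q.
Perfect competition: P = MC = 77, so 243 − 2Q = 77 and Q = 83.
The monopolist equates marginal revenue to marginal cost: 243 − 4Q = 77, so Q = 41.5. From demand, P = 160.
DWL is the triangle between Q = 41.5 and Q = 83: ½·(83 − 41.5)·(160 − 77) = 1722.25.

DWL = 1722.25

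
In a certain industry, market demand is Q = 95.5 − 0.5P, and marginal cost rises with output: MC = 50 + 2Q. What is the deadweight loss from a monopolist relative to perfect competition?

Inverting demand: P = 191 − 2Q.
Under competition P = MC: 191 − 2Q = 50 + 2Q ⇒ Q = 35.25, P = 120.5.
The monopolist equates marginal revenue to marginal cost: 191 − 4Q = 50 + 2Q, so Q = 23.5. From demand, P = 144.
CS = ½·(191 − 120.5)·35.25 = 19881/16; PS = (120.5·35.25 − 50·35.25 − ½·2·35.25²) = 19881/16; TS = 2485.125.
CS = ½·(191 − 144)·23.5 = 552.25; PS = (144·23.5 − 50·23.5 − ½·2·23.5²) = 1656.75; TS = 2209.
DWL = 2485.125 − 2209 = 276.125.

DWL = 276.125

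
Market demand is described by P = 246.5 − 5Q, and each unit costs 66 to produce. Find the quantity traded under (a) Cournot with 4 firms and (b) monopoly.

Cournot with 4 identical firms: the symmetric best-response condition is 246.5 − 25q = 66. Each firm produces q = 7.22, total output Q = 28.88, price P = 102.1.
A monopolist chooses Q where MR = MC. MR = 246.5 − 10Q; setting this equal to 66 gives Q = 18.05 and P = 156.25.

Cournot: Q = 28.88; Monopoly: Q = 18.05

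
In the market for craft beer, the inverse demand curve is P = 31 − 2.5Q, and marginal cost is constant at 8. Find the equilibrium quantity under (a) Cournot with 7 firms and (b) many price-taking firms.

Cournot: Q = 8.05; Competition: Q = 9.2

In a 7-firm Cournot equilibrium, symmetry and the first-order condition give q = (31 − 8)/(20) = 1.15. So Q = 8.05 and P = 10.875.
Competitive firms price at marginal cost: P = 8, giving Q = 9.2.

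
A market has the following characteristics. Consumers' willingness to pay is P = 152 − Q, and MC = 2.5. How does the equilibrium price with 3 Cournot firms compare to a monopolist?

Cournot with 3 identical firms: the symmetric best-response condition is 152 − 4q = 2.5. Each firm produces q = 37.375, total output Q = 112.125, price P = 39.875.
The monopolist equates marginal revenue to marginal cost: 152 − 2Q = 2.5, so Q = 74.75. From demand, P = 77.25.

Cournot: P = 39.875; Monopoly: P = 77.25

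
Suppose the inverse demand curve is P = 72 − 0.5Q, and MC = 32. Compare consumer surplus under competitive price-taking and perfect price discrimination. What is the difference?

Competitive firms price at marginal cost: P = 32, giving Q = 80.
CS = ½·(72 − 32)·80 = 1600.
Under first-degree price discrimination the firm charges each unit its demand price and produces up to where P = MC, i.e. Q = 80. Consumer surplus is zero; producer surplus equals total surplus.
CS = 0.
Change in consumer surplus: 0 − 1600 = −1600.

CS falls by 1600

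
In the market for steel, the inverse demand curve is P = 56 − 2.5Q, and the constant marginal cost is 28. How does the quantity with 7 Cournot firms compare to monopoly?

Cournot with 7 identical firms: the symmetric best-response condition is 56 − 20q = 28. Each firm produces q = 1.4, total output Q = 9.8, price P = 31.5.
A monopolist chooses Q where MR = MC. MR = 56 − 5Q; setting this equal to 28 gives Q = 5.6 and P = 42.

Cournot: Q = 9.8; Monopoly: Q = 5.6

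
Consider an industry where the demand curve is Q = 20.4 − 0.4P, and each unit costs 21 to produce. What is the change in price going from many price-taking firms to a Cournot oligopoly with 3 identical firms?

P rises by 7.5

Inverting demand: P = 51 − 2.5Q.
Under competition P = MC = 21, so Q = (51 − 21)/2.5 = 12.
With 3 symmetric Cournot firms, each firm's FOC gives 51 − 10q = 21, so q = 3, Q = 3·3 = 9, and P = 28.5.
Change in price: 28.5 − 21 = 7.5.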